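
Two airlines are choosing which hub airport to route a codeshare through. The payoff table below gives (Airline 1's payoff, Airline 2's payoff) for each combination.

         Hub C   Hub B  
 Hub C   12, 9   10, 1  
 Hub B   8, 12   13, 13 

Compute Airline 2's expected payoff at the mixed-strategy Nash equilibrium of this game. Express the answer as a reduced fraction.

Airline 1 mixes with probability p on Hub C, chosen so Airline 2 is indifferent: 9p + 12(1−p) = 1p + 13(1−p) gives p = 1/9.
Airline 2's expected payoff is 9·1/9 + 12·8/9 = 35/3.

35/3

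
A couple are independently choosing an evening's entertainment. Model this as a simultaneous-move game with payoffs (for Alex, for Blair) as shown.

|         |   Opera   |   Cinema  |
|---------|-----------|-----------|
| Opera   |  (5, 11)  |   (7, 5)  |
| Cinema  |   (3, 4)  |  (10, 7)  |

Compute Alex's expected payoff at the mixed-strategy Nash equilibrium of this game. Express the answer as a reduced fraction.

29/5

Blair mixes with probability q on Opera, chosen so Alex is indifferent: 5q + 7(1−q) = 3q + 10(1−q) gives q = 3/5.
Alex's expected payoff (from either row, since indifferent) is 5·3/5 + 7·2/5 = 29/5.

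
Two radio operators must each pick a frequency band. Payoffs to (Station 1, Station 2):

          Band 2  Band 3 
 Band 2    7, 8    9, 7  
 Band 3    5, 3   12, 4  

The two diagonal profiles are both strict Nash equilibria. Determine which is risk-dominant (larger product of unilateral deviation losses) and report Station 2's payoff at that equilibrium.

4

At both Band 2: Station 1 loses 7 − 5 = 2 by deviating; Station 2 loses 8 − 7 = 1. Product = 2·1 = 2.
At both Band 3: Station 1 loses 12 − 9 = 3 by deviating; Station 2 loses 4 − 3 = 1. Product = 3·1 = 3.
3 > 2, so both Band 3 is risk-dominant. Station 2's payoff there is 4.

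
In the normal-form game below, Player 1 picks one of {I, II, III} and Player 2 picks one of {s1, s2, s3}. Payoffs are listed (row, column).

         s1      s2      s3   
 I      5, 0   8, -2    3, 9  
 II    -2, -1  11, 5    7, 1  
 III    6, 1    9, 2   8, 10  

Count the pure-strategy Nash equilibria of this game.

2

(II, s2): Player 1 gets 11 (best alternative 9); Player 2 gets 5 (best alternative 1). Neither deviates — NE.
(III, s3): Player 1 gets 8 (best alternative 7); Player 2 gets 10 (best alternative 2). Neither deviates — NE.
(I, s1) is not a NE: Player 1 would switch to III (6 > 5).
No other cell survives both best-response checks, so there are 2 pure NE.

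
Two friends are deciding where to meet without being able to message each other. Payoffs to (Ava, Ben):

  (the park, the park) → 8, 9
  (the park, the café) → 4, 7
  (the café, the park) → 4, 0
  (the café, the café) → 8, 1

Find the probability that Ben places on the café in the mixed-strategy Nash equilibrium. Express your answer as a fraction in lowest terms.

1/2

Ben's mix q on the park must make Ava indifferent between the park and the café.
Ava's payoff from the park: 8q + 4(1−q). From the café: 4q + 8(1−q).
Set equal: 4q = 4(1−q) → q = 4/8 = 1/2.
Probability on the café is 1 − 1/2 = 1/2.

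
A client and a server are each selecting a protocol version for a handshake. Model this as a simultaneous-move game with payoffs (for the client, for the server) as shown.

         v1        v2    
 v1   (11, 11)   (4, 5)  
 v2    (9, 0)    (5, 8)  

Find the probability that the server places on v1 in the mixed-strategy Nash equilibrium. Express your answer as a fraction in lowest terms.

1/3

The server's mix q on v1 must make the client indifferent between v1 and v2.
The client's payoff from v1: 11q + 4(1−q). From v2: 9q + 5(1−q).
Set equal: 2q = 1(1−q) → q = 1/3.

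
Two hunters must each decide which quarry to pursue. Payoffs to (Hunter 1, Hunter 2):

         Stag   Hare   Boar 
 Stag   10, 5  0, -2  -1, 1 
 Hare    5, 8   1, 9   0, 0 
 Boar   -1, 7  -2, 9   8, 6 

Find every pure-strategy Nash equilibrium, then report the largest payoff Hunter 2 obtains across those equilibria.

9

Both Stag is a pure NE (Hunter 1: 10 ≥ 5; Hunter 2: 5 ≥ 1). Hunter 2 gets 5.
Both Hare is a pure NE (Hunter 1: 1 ≥ 0; Hunter 2: 9 ≥ 8). Hunter 2 gets 9.
Every other cell has a profitable deviation for at least one player. Highest of {5, 9} is 9.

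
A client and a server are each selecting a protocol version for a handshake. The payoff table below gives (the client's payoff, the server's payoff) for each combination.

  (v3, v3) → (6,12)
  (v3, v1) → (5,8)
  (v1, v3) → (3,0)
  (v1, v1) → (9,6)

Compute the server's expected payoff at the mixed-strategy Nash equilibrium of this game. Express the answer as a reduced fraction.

The client mixes with probability p on v3, chosen so the server is indifferent: 12p + 0(1−p) = 8p + 6(1−p) gives p = 3/5.
The server's expected payoff is 12·3/5 + 0·2/5 = 36/5.

36/5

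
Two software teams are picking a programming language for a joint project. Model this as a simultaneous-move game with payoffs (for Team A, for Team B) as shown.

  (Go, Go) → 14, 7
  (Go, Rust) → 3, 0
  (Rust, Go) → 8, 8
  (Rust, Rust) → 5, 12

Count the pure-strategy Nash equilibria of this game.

2

Both Go: Team A gets 14 (best alternative 8); Team B gets 7 (best alternative 0). Neither deviates — NE.
Both Rust: Team A gets 5 (best alternative 3); Team B gets 12 (best alternative 8). Neither deviates — NE.
(Go, Rust) is not a NE: Team A would switch to Rust (5 > 3).
No other cell survives both best-response checks, so there are 2 pure NE.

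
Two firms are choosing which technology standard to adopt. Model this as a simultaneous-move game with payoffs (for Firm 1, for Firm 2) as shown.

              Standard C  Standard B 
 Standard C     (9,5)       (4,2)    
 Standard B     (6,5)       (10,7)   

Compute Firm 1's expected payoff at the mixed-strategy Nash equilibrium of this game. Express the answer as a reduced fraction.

22/3

Firm 2 mixes with probability q on Standard C, chosen so Firm 1 is indifferent: 9q + 4(1−q) = 6q + 10(1−q) gives q = 2/3.
Firm 1's expected payoff (from either row, since indifferent) is 9·2/3 + 4·1/3 = 22/3.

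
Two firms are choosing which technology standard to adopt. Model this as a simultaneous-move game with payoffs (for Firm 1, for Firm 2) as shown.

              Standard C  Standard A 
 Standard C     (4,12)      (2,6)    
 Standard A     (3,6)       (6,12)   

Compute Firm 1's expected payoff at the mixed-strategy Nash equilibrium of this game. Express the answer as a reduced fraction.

18/5

Firm 2 mixes with probability q on Standard C, chosen so Firm 1 is indifferent: 4q + 2(1−q) = 3q + 6(1−q) gives q = 4/5.
Firm 1's expected payoff (from either row, since indifferent) is 4·4/5 + 2·1/5 = 18/5.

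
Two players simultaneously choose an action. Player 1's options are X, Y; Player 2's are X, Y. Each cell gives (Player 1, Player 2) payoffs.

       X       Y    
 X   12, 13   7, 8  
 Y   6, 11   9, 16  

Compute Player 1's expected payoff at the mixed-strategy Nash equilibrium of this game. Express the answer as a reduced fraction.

33/4

Player 2 mixes with probability q on X, chosen so Player 1 is indifferent: 12q + 7(1−q) = 6q + 9(1−q) gives q = 1/4.
Player 1's expected payoff (from either row, since indifferent) is 12·1/4 + 7·3/4 = 33/4.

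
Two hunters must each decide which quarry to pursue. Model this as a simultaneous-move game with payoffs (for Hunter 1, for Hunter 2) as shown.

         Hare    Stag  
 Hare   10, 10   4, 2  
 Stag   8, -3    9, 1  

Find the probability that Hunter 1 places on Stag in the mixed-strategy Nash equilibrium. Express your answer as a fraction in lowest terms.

Hunter 1's mix p on Hare must make Hunter 2 indifferent between Hare and Stag.
Hunter 2's payoff from Hare: 10p + (-3)(1−p). From Stag: 2p + 1(1−p).
Set equal: 8p = 4(1−p) → p = 4/12 = 1/3.
Probability on Stag is 1 − 1/3 = 2/3.

2/3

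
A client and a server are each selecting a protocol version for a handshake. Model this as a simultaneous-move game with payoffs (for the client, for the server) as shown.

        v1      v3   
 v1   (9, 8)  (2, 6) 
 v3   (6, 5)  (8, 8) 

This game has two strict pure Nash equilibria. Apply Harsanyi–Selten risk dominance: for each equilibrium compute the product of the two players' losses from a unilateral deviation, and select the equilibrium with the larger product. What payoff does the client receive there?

At both v1: the client loses 9 − 6 = 3 by deviating; the server loses 8 − 6 = 2. Product = 3·2 = 6.
At both v3: the client loses 8 − 2 = 6 by deviating; the server loses 8 − 5 = 3. Product = 6·3 = 18.
18 > 6, so both v3 is risk-dominant. The client's payoff there is 8.

8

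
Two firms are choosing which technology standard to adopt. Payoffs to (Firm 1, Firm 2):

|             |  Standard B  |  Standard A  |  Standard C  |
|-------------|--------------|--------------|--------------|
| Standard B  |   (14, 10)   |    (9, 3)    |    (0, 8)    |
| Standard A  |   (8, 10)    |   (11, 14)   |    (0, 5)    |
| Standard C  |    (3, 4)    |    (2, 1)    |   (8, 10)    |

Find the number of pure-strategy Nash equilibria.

3

Both Standard B: Firm 1 gets 14 (best alternative 8); Firm 2 gets 10 (best alternative 8). Neither deviates — NE.
Both Standard A: Firm 1 gets 11 (best alternative 9); Firm 2 gets 14 (best alternative 10). Neither deviates — NE.
Both Standard C: Firm 1 gets 8 (best alternative 0); Firm 2 gets 10 (best alternative 4). Neither deviates — NE.
(Standard A, Standard B) is not a NE: Firm 1 would switch to Standard B (14 > 8).
No other cell survives both best-response checks, so there are 3 pure NE.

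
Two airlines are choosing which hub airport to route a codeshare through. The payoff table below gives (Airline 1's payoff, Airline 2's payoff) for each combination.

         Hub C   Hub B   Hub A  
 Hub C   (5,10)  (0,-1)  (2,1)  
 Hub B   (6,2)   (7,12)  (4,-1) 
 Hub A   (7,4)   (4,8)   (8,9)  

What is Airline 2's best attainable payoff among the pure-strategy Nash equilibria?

Both Hub B is a pure NE (Airline 1: 7 ≥ 4; Airline 2: 12 ≥ 2). Airline 2 gets 12.
Both Hub A is a pure NE (Airline 1: 8 ≥ 4; Airline 2: 9 ≥ 8). Airline 2 gets 9.
Every other cell has a profitable deviation for at least one player. Highest of {12, 9} is 12.

12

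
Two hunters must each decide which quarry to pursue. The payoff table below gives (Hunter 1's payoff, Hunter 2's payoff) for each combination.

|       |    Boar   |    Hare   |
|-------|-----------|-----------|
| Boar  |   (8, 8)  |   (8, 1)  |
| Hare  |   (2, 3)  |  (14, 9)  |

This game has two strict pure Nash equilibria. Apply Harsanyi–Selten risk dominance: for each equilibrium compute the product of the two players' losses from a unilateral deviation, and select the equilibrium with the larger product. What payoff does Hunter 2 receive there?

At both Boar: Hunter 1 loses 8 − 2 = 6 by deviating; Hunter 2 loses 8 − 1 = 7. Product = 6·7 = 42.
At both Hare: Hunter 1 loses 14 − 8 = 6 by deviating; Hunter 2 loses 9 − 3 = 6. Product = 6·6 = 36.
42 > 36, so both Boar is risk-dominant. Hunter 2's payoff there is 8.

8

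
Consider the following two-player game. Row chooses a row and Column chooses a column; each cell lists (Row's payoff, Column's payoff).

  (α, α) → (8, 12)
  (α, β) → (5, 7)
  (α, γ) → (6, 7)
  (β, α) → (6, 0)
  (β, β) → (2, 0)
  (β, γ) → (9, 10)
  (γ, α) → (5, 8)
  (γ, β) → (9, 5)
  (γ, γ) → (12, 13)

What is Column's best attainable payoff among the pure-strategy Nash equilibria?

Both α is a pure NE (Row: 8 ≥ 6; Column: 12 ≥ 7). Column gets 12.
Both γ is a pure NE (Row: 12 ≥ 9; Column: 13 ≥ 8). Column gets 13.
Every other cell has a profitable deviation for at least one player. Highest of {12, 13} is 13.

13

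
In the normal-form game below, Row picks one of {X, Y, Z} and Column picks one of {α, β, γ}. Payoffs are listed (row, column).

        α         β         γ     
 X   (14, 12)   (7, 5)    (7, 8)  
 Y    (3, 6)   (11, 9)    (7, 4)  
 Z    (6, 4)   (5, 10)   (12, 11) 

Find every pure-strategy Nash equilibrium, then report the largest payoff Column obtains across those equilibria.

(X, α) is a pure NE (Row: 14 ≥ 6; Column: 12 ≥ 8). Column gets 12.
(Y, β) is a pure NE (Row: 11 ≥ 7; Column: 9 ≥ 6). Column gets 9.
(Z, γ) is a pure NE (Row: 12 ≥ 7; Column: 11 ≥ 10). Column gets 11.
Every other cell has a profitable deviation for at least one player. Highest of {12, 9, 11} is 12.

12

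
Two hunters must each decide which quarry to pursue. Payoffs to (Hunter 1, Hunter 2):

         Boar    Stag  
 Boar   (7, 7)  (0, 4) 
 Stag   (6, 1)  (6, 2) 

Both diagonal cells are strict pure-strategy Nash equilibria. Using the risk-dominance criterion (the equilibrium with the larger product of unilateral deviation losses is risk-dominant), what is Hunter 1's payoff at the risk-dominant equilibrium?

At both Boar: Hunter 1 loses 7 − 6 = 1 by deviating; Hunter 2 loses 7 − 4 = 3. Product = 1·3 = 3.
At both Stag: Hunter 1 loses 6 − 0 = 6 by deviating; Hunter 2 loses 2 − 1 = 1. Product = 6·1 = 6.
6 > 3, so both Stag is risk-dominant. Hunter 1's payoff there is 6.

6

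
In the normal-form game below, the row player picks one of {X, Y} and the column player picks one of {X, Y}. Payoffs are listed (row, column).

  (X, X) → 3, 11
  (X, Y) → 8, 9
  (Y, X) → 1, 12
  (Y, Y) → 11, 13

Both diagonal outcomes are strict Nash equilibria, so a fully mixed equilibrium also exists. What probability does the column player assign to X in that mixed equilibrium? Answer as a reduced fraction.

3/5

The column player's mix q on X must make the row player indifferent between X and Y.
The row player's payoff from X: 3q + 8(1−q). From Y: 1q + 11(1−q).
Set equal: 2q = 3(1−q) → q = 3/5.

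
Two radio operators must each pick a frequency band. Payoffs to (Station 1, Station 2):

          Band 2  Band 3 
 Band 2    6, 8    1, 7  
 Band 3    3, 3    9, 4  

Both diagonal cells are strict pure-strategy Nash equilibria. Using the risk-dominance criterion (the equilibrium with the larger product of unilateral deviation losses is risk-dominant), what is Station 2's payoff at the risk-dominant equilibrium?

4

At both Band 2: Station 1 loses 6 − 3 = 3 by deviating; Station 2 loses 8 − 7 = 1. Product = 3·1 = 3.
At both Band 3: Station 1 loses 9 − 1 = 8 by deviating; Station 2 loses 4 − 3 = 1. Product = 8·1 = 8.
8 > 3, so both Band 3 is risk-dominant. Station 2's payoff there is 4.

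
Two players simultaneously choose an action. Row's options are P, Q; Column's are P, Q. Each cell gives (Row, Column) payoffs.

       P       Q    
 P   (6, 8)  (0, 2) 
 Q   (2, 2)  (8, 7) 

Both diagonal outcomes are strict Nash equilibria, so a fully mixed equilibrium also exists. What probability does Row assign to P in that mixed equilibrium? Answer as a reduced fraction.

5/11

Row's mix p on P must make Column indifferent between P and Q.
Column's payoff from P: 8p + 2(1−p). From Q: 2p + 7(1−p).
Set equal: 6p = 5(1−p) → p = 5/11.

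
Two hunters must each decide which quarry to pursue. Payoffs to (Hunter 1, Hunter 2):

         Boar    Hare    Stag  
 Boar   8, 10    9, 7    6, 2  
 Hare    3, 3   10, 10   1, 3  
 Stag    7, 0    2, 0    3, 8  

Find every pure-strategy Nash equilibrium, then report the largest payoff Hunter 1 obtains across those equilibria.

10

Both Boar is a pure NE (Hunter 1: 8 ≥ 7; Hunter 2: 10 ≥ 7). Hunter 1 gets 8.
Both Hare is a pure NE (Hunter 1: 10 ≥ 9; Hunter 2: 10 ≥ 3). Hunter 1 gets 10.
Every other cell has a profitable deviation for at least one player. Highest of {8, 10} is 10.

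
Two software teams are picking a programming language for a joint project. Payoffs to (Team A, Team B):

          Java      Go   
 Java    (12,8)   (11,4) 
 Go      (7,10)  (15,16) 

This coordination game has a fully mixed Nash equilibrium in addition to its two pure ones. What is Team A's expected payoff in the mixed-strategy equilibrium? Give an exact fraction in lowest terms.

103/9

Team B mixes with probability q on Java, chosen so Team A is indifferent: 12q + 11(1−q) = 7q + 15(1−q) gives q = 4/9.
Team A's expected payoff (from either row, since indifferent) is 12·4/9 + 11·5/9 = 103/9.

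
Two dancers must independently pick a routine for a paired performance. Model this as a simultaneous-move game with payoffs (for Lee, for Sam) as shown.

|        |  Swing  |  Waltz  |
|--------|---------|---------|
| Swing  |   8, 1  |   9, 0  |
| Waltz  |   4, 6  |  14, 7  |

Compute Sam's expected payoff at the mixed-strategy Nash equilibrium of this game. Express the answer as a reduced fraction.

Lee mixes with probability p on Swing, chosen so Sam is indifferent: 1p + 6(1−p) = 0p + 7(1−p) gives p = 1/2.
Sam's expected payoff is 1·1/2 + 6·1/2 = 7/2.

7/2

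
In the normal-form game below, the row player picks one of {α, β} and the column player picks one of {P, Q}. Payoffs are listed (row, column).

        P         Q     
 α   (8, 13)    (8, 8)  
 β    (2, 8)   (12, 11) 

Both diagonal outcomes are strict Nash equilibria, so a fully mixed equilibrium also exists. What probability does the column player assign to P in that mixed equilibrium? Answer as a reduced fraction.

2/5

The column player's mix q on P must make the row player indifferent between α and β.
The row player's payoff from α: 8q + 8(1−q). From β: 2q + 12(1−q).
Set equal: 6q = 4(1−q) → q = 4/10 = 2/5.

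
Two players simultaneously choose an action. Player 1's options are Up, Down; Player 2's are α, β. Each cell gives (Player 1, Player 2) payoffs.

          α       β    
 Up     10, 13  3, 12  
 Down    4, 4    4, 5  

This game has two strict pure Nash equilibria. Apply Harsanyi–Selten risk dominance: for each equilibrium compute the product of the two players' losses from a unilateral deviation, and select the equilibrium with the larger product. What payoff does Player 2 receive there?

At (Up, α): Player 1 loses 10 − 4 = 6 by deviating; Player 2 loses 13 − 12 = 1. Product = 6·1 = 6.
At (Down, β): Player 1 loses 4 − 3 = 1 by deviating; Player 2 loses 5 − 4 = 1. Product = 1·1 = 1.
6 > 1, so (Up, α) is risk-dominant. Player 2's payoff there is 13.

13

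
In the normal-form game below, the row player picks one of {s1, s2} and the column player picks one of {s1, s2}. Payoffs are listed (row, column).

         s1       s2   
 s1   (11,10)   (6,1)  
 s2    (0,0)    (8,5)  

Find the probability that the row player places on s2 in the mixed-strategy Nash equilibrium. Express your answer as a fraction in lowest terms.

The row player's mix p on s1 must make the column player indifferent between s1 and s2.
The column player's payoff from s1: 10p + 0(1−p). From s2: 1p + 5(1−p).
Set equal: 9p = 5(1−p) → p = 5/14.
Probability on s2 is 1 − 5/14 = 9/14.

9/14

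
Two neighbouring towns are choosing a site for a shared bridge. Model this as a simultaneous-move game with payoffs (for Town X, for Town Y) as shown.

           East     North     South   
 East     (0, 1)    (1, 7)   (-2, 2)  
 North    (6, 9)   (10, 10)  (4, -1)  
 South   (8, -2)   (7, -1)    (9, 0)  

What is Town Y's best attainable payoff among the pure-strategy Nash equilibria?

10

Both North is a pure NE (Town X: 10 ≥ 7; Town Y: 10 ≥ 9). Town Y gets 10.
Both South is a pure NE (Town X: 9 ≥ 4; Town Y: 0 ≥ -1). Town Y gets 0.
Every other cell has a profitable deviation for at least one player. Highest of {10, 0} is 10.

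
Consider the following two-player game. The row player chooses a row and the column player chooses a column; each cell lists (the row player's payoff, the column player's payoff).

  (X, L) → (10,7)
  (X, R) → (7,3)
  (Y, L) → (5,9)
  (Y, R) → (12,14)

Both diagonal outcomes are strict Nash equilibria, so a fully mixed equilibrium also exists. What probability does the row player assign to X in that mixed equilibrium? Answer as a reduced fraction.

5/9

The row player's mix p on X must make the column player indifferent between L and R.
The column player's payoff from L: 7p + 9(1−p). From R: 3p + 14(1−p).
Set equal: 4p = 5(1−p) → p = 5/9.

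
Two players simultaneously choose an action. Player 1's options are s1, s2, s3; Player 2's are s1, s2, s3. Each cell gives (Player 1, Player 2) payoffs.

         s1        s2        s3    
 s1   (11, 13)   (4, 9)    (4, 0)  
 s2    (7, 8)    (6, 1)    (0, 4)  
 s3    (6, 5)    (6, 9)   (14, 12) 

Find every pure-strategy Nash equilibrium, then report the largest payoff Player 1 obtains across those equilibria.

14

Both s1 is a pure NE (Player 1: 11 ≥ 7; Player 2: 13 ≥ 9). Player 1 gets 11.
Both s3 is a pure NE (Player 1: 14 ≥ 4; Player 2: 12 ≥ 9). Player 1 gets 14.
Every other cell has a profitable deviation for at least one player. Highest of {11, 14} is 14.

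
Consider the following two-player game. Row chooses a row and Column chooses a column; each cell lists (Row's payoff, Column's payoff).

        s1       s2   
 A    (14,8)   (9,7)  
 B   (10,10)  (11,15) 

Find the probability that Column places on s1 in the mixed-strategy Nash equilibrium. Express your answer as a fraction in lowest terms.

1/3

Column's mix q on s1 must make Row indifferent between A and B.
Row's payoff from A: 14q + 9(1−q). From B: 10q + 11(1−q).
Set equal: 4q = 2(1−q) → q = 2/6 = 1/3.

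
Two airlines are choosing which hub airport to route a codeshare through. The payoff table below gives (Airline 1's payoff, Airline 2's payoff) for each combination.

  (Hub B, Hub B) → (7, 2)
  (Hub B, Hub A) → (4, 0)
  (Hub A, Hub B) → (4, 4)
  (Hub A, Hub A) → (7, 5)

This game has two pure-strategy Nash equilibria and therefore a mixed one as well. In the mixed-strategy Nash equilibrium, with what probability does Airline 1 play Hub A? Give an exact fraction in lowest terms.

2/3

Airline 1's mix p on Hub B must make Airline 2 indifferent between Hub B and Hub A.
Airline 2's payoff from Hub B: 2p + 4(1−p). From Hub A: 0p + 5(1−p).
Set equal: 2p = 1(1−p) → p = 1/3.
Probability on Hub A is 1 − 1/3 = 2/3.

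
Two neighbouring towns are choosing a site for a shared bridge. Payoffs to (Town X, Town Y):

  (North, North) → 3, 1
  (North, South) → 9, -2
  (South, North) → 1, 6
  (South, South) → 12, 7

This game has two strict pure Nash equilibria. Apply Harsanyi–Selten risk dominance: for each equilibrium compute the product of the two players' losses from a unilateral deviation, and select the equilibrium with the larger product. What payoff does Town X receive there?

At both North: Town X loses 3 − 1 = 2 by deviating; Town Y loses 1 − (-2) = 3. Product = 2·3 = 6.
At both South: Town X loses 12 − 9 = 3 by deviating; Town Y loses 7 − 6 = 1. Product = 3·1 = 3.
6 > 3, so both North is risk-dominant. Town X's payoff there is 3.

3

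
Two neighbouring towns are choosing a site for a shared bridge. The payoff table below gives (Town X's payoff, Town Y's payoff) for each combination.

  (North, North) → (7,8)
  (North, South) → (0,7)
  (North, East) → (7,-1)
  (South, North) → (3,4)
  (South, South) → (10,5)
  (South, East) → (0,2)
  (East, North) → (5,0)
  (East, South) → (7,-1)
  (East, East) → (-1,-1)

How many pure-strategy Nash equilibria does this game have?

Both North: Town X gets 7 (best alternative 5); Town Y gets 8 (best alternative 7). Neither deviates — NE.
Both South: Town X gets 10 (best alternative 7); Town Y gets 5 (best alternative 4). Neither deviates — NE.
Both East is not a NE: Town X would switch to North (7 > -1).
No other cell survives both best-response checks, so there are 2 pure NE.

2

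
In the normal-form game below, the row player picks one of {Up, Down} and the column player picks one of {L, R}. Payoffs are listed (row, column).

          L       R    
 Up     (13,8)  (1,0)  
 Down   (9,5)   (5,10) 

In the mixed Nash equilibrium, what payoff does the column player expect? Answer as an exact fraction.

80/13

The row player mixes with probability p on Up, chosen so the column player is indifferent: 8p + 5(1−p) = 0p + 10(1−p) gives p = 5/13.
The column player's expected payoff is 8·5/13 + 5·8/13 = 80/13.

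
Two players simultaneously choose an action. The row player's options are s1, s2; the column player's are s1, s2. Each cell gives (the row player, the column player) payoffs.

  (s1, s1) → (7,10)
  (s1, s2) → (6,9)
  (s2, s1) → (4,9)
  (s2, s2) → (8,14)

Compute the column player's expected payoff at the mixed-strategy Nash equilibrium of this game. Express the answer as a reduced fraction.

59/6

The row player mixes with probability p on s1, chosen so the column player is indifferent: 10p + 9(1−p) = 9p + 14(1−p) gives p = 5/6.
The column player's expected payoff is 10·5/6 + 9·1/6 = 59/6.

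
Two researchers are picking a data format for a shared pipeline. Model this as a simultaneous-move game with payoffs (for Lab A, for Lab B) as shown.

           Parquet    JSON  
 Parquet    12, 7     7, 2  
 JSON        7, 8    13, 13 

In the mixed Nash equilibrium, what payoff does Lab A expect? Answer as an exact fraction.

107/11

Lab B mixes with probability q on Parquet, chosen so Lab A is indifferent: 12q + 7(1−q) = 7q + 13(1−q) gives q = 6/11.
Lab A's expected payoff (from either row, since indifferent) is 12·6/11 + 7·5/11 = 107/11.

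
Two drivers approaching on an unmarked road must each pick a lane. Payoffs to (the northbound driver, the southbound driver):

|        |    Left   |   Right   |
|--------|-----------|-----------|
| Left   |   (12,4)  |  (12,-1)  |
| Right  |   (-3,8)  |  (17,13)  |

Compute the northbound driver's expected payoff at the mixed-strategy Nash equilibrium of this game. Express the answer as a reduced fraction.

The southbound driver mixes with probability q on Left, chosen so the northbound driver is indifferent: 12q + 12(1−q) = (-3)q + 17(1−q) gives q = 1/4.
The northbound driver's expected payoff (from either row, since indifferent) is 12·1/4 + 12·3/4 = 12.

12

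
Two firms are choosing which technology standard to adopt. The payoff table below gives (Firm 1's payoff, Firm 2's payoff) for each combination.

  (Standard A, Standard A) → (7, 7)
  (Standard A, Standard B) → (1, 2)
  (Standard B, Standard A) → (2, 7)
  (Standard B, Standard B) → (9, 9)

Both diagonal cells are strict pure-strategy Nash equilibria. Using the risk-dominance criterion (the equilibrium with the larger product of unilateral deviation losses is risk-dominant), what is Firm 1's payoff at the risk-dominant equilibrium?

7

At both Standard A: Firm 1 loses 7 − 2 = 5 by deviating; Firm 2 loses 7 − 2 = 5. Product = 5·5 = 25.
At both Standard B: Firm 1 loses 9 − 1 = 8 by deviating; Firm 2 loses 9 − 7 = 2. Product = 8·2 = 16.
25 > 16, so both Standard A is risk-dominant. Firm 1's payoff there is 7.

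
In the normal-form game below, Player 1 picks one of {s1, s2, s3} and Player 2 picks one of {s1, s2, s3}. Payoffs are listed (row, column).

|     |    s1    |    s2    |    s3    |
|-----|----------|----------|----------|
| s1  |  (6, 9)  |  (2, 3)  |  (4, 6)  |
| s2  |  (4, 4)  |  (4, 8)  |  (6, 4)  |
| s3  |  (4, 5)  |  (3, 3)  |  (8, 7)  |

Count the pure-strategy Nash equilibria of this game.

3

Both s1: Player 1 gets 6 (best alternative 4); Player 2 gets 9 (best alternative 6). Neither deviates — NE.
Both s2: Player 1 gets 4 (best alternative 3); Player 2 gets 8 (best alternative 4). Neither deviates — NE.
Both s3: Player 1 gets 8 (best alternative 6); Player 2 gets 7 (best alternative 5). Neither deviates — NE.
(s1, s2) is not a NE: Player 1 would switch to s2 (4 > 2).
No other cell survives both best-response checks, so there are 3 pure NE.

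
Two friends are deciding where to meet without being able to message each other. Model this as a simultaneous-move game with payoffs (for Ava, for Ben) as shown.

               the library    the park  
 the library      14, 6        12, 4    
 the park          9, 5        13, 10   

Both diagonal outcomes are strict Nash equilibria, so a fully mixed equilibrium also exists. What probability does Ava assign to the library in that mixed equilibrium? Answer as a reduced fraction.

Ava's mix p on the library must make Ben indifferent between the library and the park.
Ben's payoff from the library: 6p + 5(1−p). From the park: 4p + 10(1−p).
Set equal: 2p = 5(1−p) → p = 5/7.

5/7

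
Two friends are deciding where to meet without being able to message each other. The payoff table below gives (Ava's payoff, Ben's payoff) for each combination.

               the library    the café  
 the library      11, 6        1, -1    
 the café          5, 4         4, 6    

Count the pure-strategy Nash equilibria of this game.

Both the library: Ava gets 11 (best alternative 5); Ben gets 6 (best alternative -1). Neither deviates — NE.
Both the café: Ava gets 4 (best alternative 1); Ben gets 6 (best alternative 4). Neither deviates — NE.
(the café, the library) is not a NE: Ava would switch to the library (11 > 5).
No other cell survives both best-response checks, so there are 2 pure NE.

2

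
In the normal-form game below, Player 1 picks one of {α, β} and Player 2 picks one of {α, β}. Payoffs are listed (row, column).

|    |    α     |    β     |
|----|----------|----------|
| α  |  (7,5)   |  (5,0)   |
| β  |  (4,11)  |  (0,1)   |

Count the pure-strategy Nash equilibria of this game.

Both α: Player 1 gets 7 (best alternative 4); Player 2 gets 5 (best alternative 0). Neither deviates — NE.
Both β is not a NE: Player 1 would switch to α (5 > 0).
No other cell survives both best-response checks, so there is 1 pure NE.

1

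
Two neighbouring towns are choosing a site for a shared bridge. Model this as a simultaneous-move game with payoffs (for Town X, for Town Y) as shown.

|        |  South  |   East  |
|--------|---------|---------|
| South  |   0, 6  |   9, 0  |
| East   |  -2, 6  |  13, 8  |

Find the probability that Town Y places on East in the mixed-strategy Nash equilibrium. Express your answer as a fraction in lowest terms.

1/3

Town Y's mix q on South must make Town X indifferent between South and East.
Town X's payoff from South: 0q + 9(1−q). From East: (-2)q + 13(1−q).
Set equal: 2q = 4(1−q) → q = 4/6 = 2/3.
Probability on East is 1 − 2/3 = 1/3.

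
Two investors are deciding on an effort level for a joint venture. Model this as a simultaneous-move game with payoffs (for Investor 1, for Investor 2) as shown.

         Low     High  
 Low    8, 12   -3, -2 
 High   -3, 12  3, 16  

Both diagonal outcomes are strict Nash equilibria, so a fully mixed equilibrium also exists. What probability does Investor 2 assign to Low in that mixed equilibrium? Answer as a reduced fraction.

Investor 2's mix q on Low must make Investor 1 indifferent between Low and High.
Investor 1's payoff from Low: 8q + (-3)(1−q). From High: (-3)q + 3(1−q).
Set equal: 11q = 6(1−q) → q = 6/17.

6/17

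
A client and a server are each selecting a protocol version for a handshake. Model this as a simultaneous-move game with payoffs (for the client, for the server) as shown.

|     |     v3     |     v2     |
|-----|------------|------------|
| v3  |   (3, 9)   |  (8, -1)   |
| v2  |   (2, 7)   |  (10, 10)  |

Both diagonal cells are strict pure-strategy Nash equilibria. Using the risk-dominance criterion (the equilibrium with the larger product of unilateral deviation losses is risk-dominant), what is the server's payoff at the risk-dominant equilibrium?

At both v3: the client loses 3 − 2 = 1 by deviating; the server loses 9 − (-1) = 10. Product = 1·10 = 10.
At both v2: the client loses 10 − 8 = 2 by deviating; the server loses 10 − 7 = 3. Product = 2·3 = 6.
10 > 6, so both v3 is risk-dominant. The server's payoff there is 9.

9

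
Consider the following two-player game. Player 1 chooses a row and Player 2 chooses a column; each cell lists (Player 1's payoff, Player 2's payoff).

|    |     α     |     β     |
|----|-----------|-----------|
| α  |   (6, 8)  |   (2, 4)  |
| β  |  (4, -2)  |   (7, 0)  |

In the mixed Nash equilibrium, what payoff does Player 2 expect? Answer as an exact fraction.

Player 1 mixes with probability p on α, chosen so Player 2 is indifferent: 8p + (-2)(1−p) = 4p + 0(1−p) gives p = 1/3.
Player 2's expected payoff is 8·1/3 + (-2)·2/3 = 4/3.

4/3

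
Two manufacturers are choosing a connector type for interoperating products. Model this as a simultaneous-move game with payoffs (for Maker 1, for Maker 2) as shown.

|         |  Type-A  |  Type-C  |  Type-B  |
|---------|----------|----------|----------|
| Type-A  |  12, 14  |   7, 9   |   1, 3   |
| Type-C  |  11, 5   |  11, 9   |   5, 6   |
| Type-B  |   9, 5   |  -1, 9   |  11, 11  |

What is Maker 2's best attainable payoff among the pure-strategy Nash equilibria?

14

Both Type-A is a pure NE (Maker 1: 12 ≥ 11; Maker 2: 14 ≥ 9). Maker 2 gets 14.
Both Type-C is a pure NE (Maker 1: 11 ≥ 7; Maker 2: 9 ≥ 6). Maker 2 gets 9.
Both Type-B is a pure NE (Maker 1: 11 ≥ 5; Maker 2: 11 ≥ 9). Maker 2 gets 11.
Every other cell has a profitable deviation for at least one player. Highest of {14, 9, 11} is 14.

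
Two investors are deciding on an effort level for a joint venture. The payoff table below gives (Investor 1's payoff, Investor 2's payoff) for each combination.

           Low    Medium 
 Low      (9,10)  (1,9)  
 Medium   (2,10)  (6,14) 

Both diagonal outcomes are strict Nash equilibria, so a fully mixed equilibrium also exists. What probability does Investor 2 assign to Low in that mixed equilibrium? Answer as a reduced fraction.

Investor 2's mix q on Low must make Investor 1 indifferent between Low and Medium.
Investor 1's payoff from Low: 9q + 1(1−q). From Medium: 2q + 6(1−q).
Set equal: 7q = 5(1−q) → q = 5/12.

5/12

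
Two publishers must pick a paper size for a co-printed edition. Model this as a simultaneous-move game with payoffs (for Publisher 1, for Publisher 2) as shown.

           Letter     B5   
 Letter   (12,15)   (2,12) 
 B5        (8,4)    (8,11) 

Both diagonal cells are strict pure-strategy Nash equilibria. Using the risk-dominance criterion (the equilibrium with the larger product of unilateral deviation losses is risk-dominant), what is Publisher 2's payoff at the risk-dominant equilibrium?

At both Letter: Publisher 1 loses 12 − 8 = 4 by deviating; Publisher 2 loses 15 − 12 = 3. Product = 4·3 = 12.
At both B5: Publisher 1 loses 8 − 2 = 6 by deviating; Publisher 2 loses 11 − 4 = 7. Product = 6·7 = 42.
42 > 12, so both B5 is risk-dominant. Publisher 2's payoff there is 11.

11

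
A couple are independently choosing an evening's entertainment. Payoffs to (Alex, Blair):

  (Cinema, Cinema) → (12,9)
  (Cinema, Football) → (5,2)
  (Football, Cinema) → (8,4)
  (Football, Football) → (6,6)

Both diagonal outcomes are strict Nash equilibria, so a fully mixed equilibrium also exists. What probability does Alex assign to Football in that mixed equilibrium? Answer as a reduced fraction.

7/9

Alex's mix p on Cinema must make Blair indifferent between Cinema and Football.
Blair's payoff from Cinema: 9p + 4(1−p). From Football: 2p + 6(1−p).
Set equal: 7p = 2(1−p) → p = 2/9.
Probability on Football is 1 − 2/9 = 7/9.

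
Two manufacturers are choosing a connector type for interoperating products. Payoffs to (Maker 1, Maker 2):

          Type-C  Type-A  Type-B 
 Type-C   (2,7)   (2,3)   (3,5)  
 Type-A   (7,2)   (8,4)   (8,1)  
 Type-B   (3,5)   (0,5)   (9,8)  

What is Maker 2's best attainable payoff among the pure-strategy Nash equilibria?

8

Both Type-A is a pure NE (Maker 1: 8 ≥ 2; Maker 2: 4 ≥ 2). Maker 2 gets 4.
Both Type-B is a pure NE (Maker 1: 9 ≥ 8; Maker 2: 8 ≥ 5). Maker 2 gets 8.
Every other cell has a profitable deviation for at least one player. Highest of {4, 8} is 8.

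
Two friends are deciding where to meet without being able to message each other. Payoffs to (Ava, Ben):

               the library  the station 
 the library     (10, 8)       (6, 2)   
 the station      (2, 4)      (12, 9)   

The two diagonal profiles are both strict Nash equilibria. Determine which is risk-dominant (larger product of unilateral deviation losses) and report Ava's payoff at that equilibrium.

10

At both the library: Ava loses 10 − 2 = 8 by deviating; Ben loses 8 − 2 = 6. Product = 8·6 = 48.
At both the station: Ava loses 12 − 6 = 6 by deviating; Ben loses 9 − 4 = 5. Product = 6·5 = 30.
48 > 30, so both the library is risk-dominant. Ava's payoff there is 10.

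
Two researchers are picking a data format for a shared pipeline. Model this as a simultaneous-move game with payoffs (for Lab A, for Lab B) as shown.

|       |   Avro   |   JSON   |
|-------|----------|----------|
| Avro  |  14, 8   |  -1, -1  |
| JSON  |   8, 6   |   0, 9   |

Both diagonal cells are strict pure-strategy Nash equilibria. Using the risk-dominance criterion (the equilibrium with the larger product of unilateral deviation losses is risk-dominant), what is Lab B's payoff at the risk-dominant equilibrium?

8

At both Avro: Lab A loses 14 − 8 = 6 by deviating; Lab B loses 8 − (-1) = 9. Product = 6·9 = 54.
At both JSON: Lab A loses 0 − (-1) = 1 by deviating; Lab B loses 9 − 6 = 3. Product = 1·3 = 3.
54 > 3, so both Avro is risk-dominant. Lab B's payoff there is 8.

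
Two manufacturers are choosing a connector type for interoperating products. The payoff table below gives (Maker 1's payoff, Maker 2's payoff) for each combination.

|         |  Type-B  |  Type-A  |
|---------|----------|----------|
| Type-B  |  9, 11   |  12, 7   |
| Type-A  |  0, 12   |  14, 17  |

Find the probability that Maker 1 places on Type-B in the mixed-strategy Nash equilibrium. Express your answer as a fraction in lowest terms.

Maker 1's mix p on Type-B must make Maker 2 indifferent between Type-B and Type-A.
Maker 2's payoff from Type-B: 11p + 12(1−p). From Type-A: 7p + 17(1−p).
Set equal: 4p = 5(1−p) → p = 5/9.

5/9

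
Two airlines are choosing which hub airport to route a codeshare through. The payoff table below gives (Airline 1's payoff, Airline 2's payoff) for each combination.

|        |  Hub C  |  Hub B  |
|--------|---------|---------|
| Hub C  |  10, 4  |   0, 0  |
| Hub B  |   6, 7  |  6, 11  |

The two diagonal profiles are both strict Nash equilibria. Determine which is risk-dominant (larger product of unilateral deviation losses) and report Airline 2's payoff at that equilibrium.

At both Hub C: Airline 1 loses 10 − 6 = 4 by deviating; Airline 2 loses 4 − 0 = 4. Product = 4·4 = 16.
At both Hub B: Airline 1 loses 6 − 0 = 6 by deviating; Airline 2 loses 11 − 7 = 4. Product = 6·4 = 24.
24 > 16, so both Hub B is risk-dominant. Airline 2's payoff there is 11.

11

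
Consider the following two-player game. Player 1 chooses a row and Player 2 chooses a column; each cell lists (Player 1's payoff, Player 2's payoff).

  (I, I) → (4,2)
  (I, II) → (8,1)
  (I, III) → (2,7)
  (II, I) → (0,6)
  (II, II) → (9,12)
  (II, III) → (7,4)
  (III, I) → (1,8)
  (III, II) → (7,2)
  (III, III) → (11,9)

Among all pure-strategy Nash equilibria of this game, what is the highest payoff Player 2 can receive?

Both II is a pure NE (Player 1: 9 ≥ 8; Player 2: 12 ≥ 6). Player 2 gets 12.
Both III is a pure NE (Player 1: 11 ≥ 7; Player 2: 9 ≥ 8). Player 2 gets 9.
Every other cell has a profitable deviation for at least one player. Highest of {12, 9} is 12.

12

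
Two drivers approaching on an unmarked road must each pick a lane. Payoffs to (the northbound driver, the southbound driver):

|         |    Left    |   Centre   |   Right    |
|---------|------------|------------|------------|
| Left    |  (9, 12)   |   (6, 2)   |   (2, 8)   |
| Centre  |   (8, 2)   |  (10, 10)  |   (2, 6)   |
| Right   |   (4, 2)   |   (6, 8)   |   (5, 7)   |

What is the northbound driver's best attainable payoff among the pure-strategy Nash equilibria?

Both Left is a pure NE (the northbound driver: 9 ≥ 8; the southbound driver: 12 ≥ 8). The northbound driver gets 9.
Both Centre is a pure NE (the northbound driver: 10 ≥ 6; the southbound driver: 10 ≥ 6). The northbound driver gets 10.
Every other cell has a profitable deviation for at least one player. Highest of {9, 10} is 10.

10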